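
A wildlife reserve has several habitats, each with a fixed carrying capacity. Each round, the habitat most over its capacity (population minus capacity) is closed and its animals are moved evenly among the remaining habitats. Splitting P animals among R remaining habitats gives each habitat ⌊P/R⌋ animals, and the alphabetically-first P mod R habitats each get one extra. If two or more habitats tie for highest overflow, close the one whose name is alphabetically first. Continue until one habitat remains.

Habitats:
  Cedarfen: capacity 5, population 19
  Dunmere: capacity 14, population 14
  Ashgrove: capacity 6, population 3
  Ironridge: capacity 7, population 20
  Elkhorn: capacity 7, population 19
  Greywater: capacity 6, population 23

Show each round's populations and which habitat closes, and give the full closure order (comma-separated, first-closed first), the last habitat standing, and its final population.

Round 1: Ashgrove=3 Cedarfen=19 Dunmere=14 Elkhorn=19 Greywater=23 Ironridge=20 → close Greywater (overflow 17)
  23÷5 = 4 each, +1 to first 3
Round 2: Ashgrove=8 Cedarfen=24 Dunmere=19 Elkhorn=23 Ironridge=24 → close Cedarfen (overflow 19)
  24÷4 = 6 each, +1 to first 0
Round 3: Ashgrove=14 Dunmere=25 Elkhorn=29 Ironridge=30 → close Ironridge (overflow 23)
  30÷3 = 10 each, +1 to first 0
Round 4: Ashgrove=24 Dunmere=35 Elkhorn=39 → close Elkhorn (overflow 32)
  39÷2 = 19 each, +1 to first 1
Round 5: Ashgrove=44 Dunmere=54 → close Dunmere (overflow 40)
  54÷1 = 54 each, +1 to first 0

Closure order: Greywater, Cedarfen, Ironridge, Elkhorn, Dunmere
Last habitat: Ashgrove with 98 animals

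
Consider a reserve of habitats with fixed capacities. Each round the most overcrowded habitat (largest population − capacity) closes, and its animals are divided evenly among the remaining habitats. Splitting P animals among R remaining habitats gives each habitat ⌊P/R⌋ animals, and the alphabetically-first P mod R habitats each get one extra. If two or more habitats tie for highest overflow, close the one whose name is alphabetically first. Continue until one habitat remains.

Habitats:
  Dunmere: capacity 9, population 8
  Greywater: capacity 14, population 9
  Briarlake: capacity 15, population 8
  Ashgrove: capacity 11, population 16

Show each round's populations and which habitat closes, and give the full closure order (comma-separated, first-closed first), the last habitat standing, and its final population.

Round 1: Ashgrove=16 Briarlake=8 Dunmere=8 Greywater=9 → close Ashgrove (overflow 5)
  16÷3 = 5 each, +1 to first 1
Round 2: Briarlake=14 Dunmere=13 Greywater=14 → close Dunmere (overflow 4)
  13÷2 = 6 each, +1 to first 1
Round 3: Briarlake=21 Greywater=20 → close Briarlake (overflow 6)
  21÷1 = 21 each, +1 to first 0

Closure order: Ashgrove, Dunmere, Briarlake
Last habitat: Greywater with 41 animals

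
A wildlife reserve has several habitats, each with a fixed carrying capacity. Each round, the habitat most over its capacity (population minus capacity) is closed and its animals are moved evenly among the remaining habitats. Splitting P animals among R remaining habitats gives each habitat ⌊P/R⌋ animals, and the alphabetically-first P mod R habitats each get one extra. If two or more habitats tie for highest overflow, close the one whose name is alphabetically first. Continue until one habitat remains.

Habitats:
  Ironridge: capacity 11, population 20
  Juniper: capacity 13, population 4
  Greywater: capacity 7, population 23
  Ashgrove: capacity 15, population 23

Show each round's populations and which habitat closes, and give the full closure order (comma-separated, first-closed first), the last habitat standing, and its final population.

Closure order: Greywater, Ironridge, Ashgrove
Last habitat: Juniper with 70 animals

Round 1: Ashgrove=23 Greywater=23 Ironridge=20 Juniper=4 → close Greywater (overflow 16)
  23÷3 = 7 each, +1 to first 2
Round 2: Ashgrove=31 Ironridge=28 Juniper=11 → close Ironridge (overflow 17)
  28÷2 = 14 each, +1 to first 0
Round 3: Ashgrove=45 Juniper=25 → close Ashgrove (overflow 30)
  45÷1 = 45 each, +1 to first 0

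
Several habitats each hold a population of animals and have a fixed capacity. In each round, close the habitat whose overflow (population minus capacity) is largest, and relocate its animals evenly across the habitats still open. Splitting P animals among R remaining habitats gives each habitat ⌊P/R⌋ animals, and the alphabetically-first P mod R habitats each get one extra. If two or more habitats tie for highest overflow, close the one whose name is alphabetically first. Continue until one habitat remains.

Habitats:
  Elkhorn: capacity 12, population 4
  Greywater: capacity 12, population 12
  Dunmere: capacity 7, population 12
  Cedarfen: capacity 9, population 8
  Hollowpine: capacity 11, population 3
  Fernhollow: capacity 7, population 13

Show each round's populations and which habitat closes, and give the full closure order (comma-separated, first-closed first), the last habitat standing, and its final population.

Round 1: Cedarfen=8 Dunmere=12 Elkhorn=4 Fernhollow=13 Greywater=12 Hollowpine=3 → close Fernhollow (overflow 6)
  13÷5 = 2 each, +1 to first 3
Round 2: Cedarfen=11 Dunmere=15 Elkhorn=7 Greywater=14 Hollowpine=5 → close Dunmere (overflow 8)
  15÷4 = 3 each, +1 to first 3
Round 3: Cedarfen=15 Elkhorn=11 Greywater=18 Hollowpine=8 → close Cedarfen (overflow 6)
  15÷3 = 5 each, +1 to first 0
Round 4: Elkhorn=16 Greywater=23 Hollowpine=13 → close Greywater (overflow 11)
  23÷2 = 11 each, +1 to first 1
Round 5: Elkhorn=28 Hollowpine=24 → close Elkhorn (overflow 16)
  28÷1 = 28 each, +1 to first 0

Closure order: Fernhollow, Dunmere, Cedarfen, Greywater, Elkhorn
Last habitat: Hollowpine with 52 animals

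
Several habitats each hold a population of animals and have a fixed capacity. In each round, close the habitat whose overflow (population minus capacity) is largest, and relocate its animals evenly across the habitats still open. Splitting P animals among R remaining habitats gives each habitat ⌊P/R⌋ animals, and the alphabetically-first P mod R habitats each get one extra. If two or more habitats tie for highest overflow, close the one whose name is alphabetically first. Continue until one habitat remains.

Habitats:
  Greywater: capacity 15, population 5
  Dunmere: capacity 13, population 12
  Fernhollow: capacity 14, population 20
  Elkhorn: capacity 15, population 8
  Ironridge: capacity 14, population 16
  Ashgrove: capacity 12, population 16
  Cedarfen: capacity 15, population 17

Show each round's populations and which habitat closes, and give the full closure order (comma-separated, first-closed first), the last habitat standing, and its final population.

Closure order: Fernhollow, Ashgrove, Cedarfen, Ironridge, Dunmere, Elkhorn
Last habitat: Greywater with 94 animals

Round 1: Ashgrove=16 Cedarfen=17 Dunmere=12 Elkhorn=8 Fernhollow=20 Greywater=5 Ironridge=16 → close Fernhollow (overflow 6)
  20÷6 = 3 each, +1 to first 2
Round 2: Ashgrove=20 Cedarfen=21 Dunmere=15 Elkhorn=11 Greywater=8 Ironridge=19 → close Ashgrove (overflow 8)
  20÷5 = 4 each, +1 to first 0
Round 3: Cedarfen=25 Dunmere=19 Elkhorn=15 Greywater=12 Ironridge=23 → close Cedarfen (overflow 10)
  25÷4 = 6 each, +1 to first 1
Round 4: Dunmere=26 Elkhorn=21 Greywater=18 Ironridge=29 → close Ironridge (overflow 15)
  29÷3 = 9 each, +1 to first 2
Round 5: Dunmere=36 Elkhorn=31 Greywater=27 → close Dunmere (overflow 23)
  36÷2 = 18 each, +1 to first 0
Round 6: Elkhorn=49 Greywater=45 → close Elkhorn (overflow 34)
  49÷1 = 49 each, +1 to first 0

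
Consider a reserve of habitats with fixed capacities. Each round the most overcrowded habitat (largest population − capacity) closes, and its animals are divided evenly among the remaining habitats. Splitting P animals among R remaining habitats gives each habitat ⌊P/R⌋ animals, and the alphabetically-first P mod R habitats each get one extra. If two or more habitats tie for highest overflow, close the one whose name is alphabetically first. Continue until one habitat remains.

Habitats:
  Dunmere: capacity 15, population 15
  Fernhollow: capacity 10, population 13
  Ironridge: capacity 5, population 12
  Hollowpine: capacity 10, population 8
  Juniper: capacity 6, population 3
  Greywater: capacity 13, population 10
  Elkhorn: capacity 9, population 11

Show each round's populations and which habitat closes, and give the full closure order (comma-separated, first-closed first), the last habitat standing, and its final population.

Round 1: Dunmere=15 Elkhorn=11 Fernhollow=13 Greywater=10 Hollowpine=8 Ironridge=12 Juniper=3 → close Ironridge (overflow 7)
  12÷6 = 2 each, +1 to first 0
Round 2: Dunmere=17 Elkhorn=13 Fernhollow=15 Greywater=12 Hollowpine=10 Juniper=5 → close Fernhollow (overflow 5)
  15÷5 = 3 each, +1 to first 0
Round 3: Dunmere=20 Elkhorn=16 Greywater=15 Hollowpine=13 Juniper=8 → close Elkhorn (overflow 7)
  16÷4 = 4 each, +1 to first 0
Round 4: Dunmere=24 Greywater=19 Hollowpine=17 Juniper=12 → close Dunmere (overflow 9)
  24÷3 = 8 each, +1 to first 0
Round 5: Greywater=27 Hollowpine=25 Juniper=20 → close Hollowpine (overflow 15)
  25÷2 = 12 each, +1 to first 1
Round 6: Greywater=40 Juniper=32 → close Greywater (overflow 27)
  40÷1 = 40 each, +1 to first 0

Closure order: Ironridge, Fernhollow, Elkhorn, Dunmere, Hollowpine, Greywater
Last habitat: Juniper with 72 animals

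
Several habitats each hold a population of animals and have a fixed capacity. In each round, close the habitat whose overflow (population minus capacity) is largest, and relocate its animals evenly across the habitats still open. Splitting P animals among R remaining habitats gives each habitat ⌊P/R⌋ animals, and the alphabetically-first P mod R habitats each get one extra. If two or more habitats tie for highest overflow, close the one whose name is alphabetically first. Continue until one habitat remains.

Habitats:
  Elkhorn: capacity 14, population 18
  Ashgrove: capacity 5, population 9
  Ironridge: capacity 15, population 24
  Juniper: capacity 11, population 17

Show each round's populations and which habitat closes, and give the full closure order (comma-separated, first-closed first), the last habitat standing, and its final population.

Closure order: Ironridge, Juniper, Ashgrove
Last habitat: Elkhorn with 68 animals

Round 1: Ashgrove=9 Elkhorn=18 Ironridge=24 Juniper=17 → close Ironridge (overflow 9)
  24÷3 = 8 each, +1 to first 0
Round 2: Ashgrove=17 Elkhorn=26 Juniper=25 → close Juniper (overflow 14)
  25÷2 = 12 each, +1 to first 1
Round 3: Ashgrove=30 Elkhorn=38 → close Ashgrove (overflow 25)
  30÷1 = 30 each, +1 to first 0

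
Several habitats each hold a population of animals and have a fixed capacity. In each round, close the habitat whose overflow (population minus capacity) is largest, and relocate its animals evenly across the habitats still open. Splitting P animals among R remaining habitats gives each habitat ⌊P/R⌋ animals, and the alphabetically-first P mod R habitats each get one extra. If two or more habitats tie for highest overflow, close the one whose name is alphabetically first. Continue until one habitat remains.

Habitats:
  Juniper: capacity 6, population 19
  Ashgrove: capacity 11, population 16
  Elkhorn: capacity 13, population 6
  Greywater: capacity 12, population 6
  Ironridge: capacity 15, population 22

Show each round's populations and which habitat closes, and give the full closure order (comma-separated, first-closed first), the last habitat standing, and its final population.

Round 1: Ashgrove=16 Elkhorn=6 Greywater=6 Ironridge=22 Juniper=19 → close Juniper (overflow 13)
  19÷4 = 4 each, +1 to first 3
Round 2: Ashgrove=21 Elkhorn=11 Greywater=11 Ironridge=26 → close Ironridge (overflow 11)
  26÷3 = 8 each, +1 to first 2
Round 3: Ashgrove=30 Elkhorn=20 Greywater=19 → close Ashgrove (overflow 19)
  30÷2 = 15 each, +1 to first 0
Round 4: Elkhorn=35 Greywater=34 → close Elkhorn (overflow 22)
  35÷1 = 35 each, +1 to first 0

Closure order: Juniper, Ironridge, Ashgrove, Elkhorn
Last habitat: Greywater with 69 animals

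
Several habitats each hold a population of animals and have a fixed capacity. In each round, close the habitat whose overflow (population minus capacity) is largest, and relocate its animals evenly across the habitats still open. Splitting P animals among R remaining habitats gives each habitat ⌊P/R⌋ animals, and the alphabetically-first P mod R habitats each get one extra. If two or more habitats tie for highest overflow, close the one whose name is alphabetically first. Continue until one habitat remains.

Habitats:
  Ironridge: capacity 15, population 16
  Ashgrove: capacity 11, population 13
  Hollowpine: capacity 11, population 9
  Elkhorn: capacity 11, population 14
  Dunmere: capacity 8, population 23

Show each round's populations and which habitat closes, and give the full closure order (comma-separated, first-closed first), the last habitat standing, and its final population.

Closure order: Dunmere, Elkhorn, Ashgrove, Ironridge
Last habitat: Hollowpine with 75 animals

Round 1: Ashgrove=13 Dunmere=23 Elkhorn=14 Hollowpine=9 Ironridge=16 → close Dunmere (overflow 15)
  23÷4 = 5 each, +1 to first 3
Round 2: Ashgrove=19 Elkhorn=20 Hollowpine=15 Ironridge=21 → close Elkhorn (overflow 9)
  20÷3 = 6 each, +1 to first 2
Round 3: Ashgrove=26 Hollowpine=22 Ironridge=27 → close Ashgrove (overflow 15)
  26÷2 = 13 each, +1 to first 0
Round 4: Hollowpine=35 Ironridge=40 → close Ironridge (overflow 25)
  40÷1 = 40 each, +1 to first 0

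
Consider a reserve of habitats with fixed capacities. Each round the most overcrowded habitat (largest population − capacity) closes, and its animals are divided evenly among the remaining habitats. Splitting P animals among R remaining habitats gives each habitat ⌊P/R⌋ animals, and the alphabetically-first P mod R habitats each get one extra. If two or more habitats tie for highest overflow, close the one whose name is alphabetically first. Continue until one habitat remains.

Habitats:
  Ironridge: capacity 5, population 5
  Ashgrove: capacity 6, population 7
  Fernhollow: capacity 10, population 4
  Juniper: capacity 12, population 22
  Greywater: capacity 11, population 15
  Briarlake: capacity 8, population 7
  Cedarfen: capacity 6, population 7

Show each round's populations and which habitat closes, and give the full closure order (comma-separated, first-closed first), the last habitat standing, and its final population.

Closure order: Juniper, Greywater, Ashgrove, Cedarfen, Briarlake, Ironridge
Last habitat: Fernhollow with 67 animals

Round 1: Ashgrove=7 Briarlake=7 Cedarfen=7 Fernhollow=4 Greywater=15 Ironridge=5 Juniper=22 → close Juniper (overflow 10)
  22÷6 = 3 each, +1 to first 4
Round 2: Ashgrove=11 Briarlake=11 Cedarfen=11 Fernhollow=8 Greywater=18 Ironridge=8 → close Greywater (overflow 7)
  18÷5 = 3 each, +1 to first 3
Round 3: Ashgrove=15 Briarlake=15 Cedarfen=15 Fernhollow=11 Ironridge=11 → close Ashgrove (overflow 9)
  15÷4 = 3 each, +1 to first 3
Round 4: Briarlake=19 Cedarfen=19 Fernhollow=15 Ironridge=14 → close Cedarfen (overflow 13)
  19÷3 = 6 each, +1 to first 1
Round 5: Briarlake=26 Fernhollow=21 Ironridge=20 → close Briarlake (overflow 18)
  26÷2 = 13 each, +1 to first 0
Round 6: Fernhollow=34 Ironridge=33 → close Ironridge (overflow 28)
  33÷1 = 33 each, +1 to first 0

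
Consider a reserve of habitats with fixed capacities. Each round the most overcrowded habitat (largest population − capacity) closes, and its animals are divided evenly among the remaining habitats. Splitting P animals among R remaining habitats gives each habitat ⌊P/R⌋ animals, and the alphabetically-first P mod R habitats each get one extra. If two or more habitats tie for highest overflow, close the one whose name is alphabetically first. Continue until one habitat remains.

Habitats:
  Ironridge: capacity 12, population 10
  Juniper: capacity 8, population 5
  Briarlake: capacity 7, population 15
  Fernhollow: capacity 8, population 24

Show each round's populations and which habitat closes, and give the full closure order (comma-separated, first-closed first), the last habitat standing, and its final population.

Closure order: Fernhollow, Briarlake, Ironridge
Last habitat: Juniper with 54 animals

Round 1: Briarlake=15 Fernhollow=24 Ironridge=10 Juniper=5 → close Fernhollow (overflow 16)
  24÷3 = 8 each, +1 to first 0
Round 2: Briarlake=23 Ironridge=18 Juniper=13 → close Briarlake (overflow 16)
  23÷2 = 11 each, +1 to first 1
Round 3: Ironridge=30 Juniper=24 → close Ironridge (overflow 18)
  30÷1 = 30 each, +1 to first 0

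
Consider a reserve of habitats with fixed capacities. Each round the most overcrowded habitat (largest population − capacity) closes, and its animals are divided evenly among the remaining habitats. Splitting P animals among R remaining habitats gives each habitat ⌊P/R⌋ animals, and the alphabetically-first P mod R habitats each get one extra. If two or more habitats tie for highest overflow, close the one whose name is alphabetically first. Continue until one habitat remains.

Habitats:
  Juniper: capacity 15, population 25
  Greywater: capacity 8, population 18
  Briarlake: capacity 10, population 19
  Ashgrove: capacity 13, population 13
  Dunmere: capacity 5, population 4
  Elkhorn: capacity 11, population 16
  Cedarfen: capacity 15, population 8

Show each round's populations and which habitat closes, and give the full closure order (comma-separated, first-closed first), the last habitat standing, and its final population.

Round 1: Ashgrove=13 Briarlake=19 Cedarfen=8 Dunmere=4 Elkhorn=16 Greywater=18 Juniper=25 → close Greywater (overflow 10)
  18÷6 = 3 each, +1 to first 0
Round 2: Ashgrove=16 Briarlake=22 Cedarfen=11 Dunmere=7 Elkhorn=19 Juniper=28 → close Juniper (overflow 13)
  28÷5 = 5 each, +1 to first 3
Round 3: Ashgrove=22 Briarlake=28 Cedarfen=17 Dunmere=12 Elkhorn=24 → close Briarlake (overflow 18)
  28÷4 = 7 each, +1 to first 0
Round 4: Ashgrove=29 Cedarfen=24 Dunmere=19 Elkhorn=31 → close Elkhorn (overflow 20)
  31÷3 = 10 each, +1 to first 1
Round 5: Ashgrove=40 Cedarfen=34 Dunmere=29 → close Ashgrove (overflow 27)
  40÷2 = 20 each, +1 to first 0
Round 6: Cedarfen=54 Dunmere=49 → close Dunmere (overflow 44)
  49÷1 = 49 each, +1 to first 0

Closure order: Greywater, Juniper, Briarlake, Elkhorn, Ashgrove, Dunmere
Last habitat: Cedarfen with 103 animals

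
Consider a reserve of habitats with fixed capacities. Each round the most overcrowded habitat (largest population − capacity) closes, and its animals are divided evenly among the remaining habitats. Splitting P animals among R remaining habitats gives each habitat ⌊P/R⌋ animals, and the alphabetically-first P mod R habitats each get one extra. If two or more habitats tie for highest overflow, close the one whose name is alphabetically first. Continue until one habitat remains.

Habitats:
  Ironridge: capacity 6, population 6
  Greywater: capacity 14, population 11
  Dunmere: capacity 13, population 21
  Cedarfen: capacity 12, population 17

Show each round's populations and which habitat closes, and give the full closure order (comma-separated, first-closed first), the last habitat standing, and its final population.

Closure order: Dunmere, Cedarfen, Ironridge
Last habitat: Greywater with 55 animals

Round 1: Cedarfen=17 Dunmere=21 Greywater=11 Ironridge=6 → close Dunmere (overflow 8)
  21÷3 = 7 each, +1 to first 0
Round 2: Cedarfen=24 Greywater=18 Ironridge=13 → close Cedarfen (overflow 12)
  24÷2 = 12 each, +1 to first 0
Round 3: Greywater=30 Ironridge=25 → close Ironridge (overflow 19)
  25÷1 = 25 each, +1 to first 0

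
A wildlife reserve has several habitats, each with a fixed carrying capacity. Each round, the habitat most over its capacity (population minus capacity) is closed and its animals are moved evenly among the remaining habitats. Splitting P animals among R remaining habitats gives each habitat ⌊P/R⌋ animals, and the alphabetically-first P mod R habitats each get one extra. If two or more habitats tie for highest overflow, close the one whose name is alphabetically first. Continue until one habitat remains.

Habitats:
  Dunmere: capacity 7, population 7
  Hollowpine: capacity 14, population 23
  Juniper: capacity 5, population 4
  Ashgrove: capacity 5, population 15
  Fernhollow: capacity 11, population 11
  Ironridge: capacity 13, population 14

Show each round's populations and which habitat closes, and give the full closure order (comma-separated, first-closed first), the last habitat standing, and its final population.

Closure order: Ashgrove, Hollowpine, Dunmere, Fernhollow, Ironridge
Last habitat: Juniper with 74 animals

Round 1: Ashgrove=15 Dunmere=7 Fernhollow=11 Hollowpine=23 Ironridge=14 Juniper=4 → close Ashgrove (overflow 10)
  15÷5 = 3 each, +1 to first 0
Round 2: Dunmere=10 Fernhollow=14 Hollowpine=26 Ironridge=17 Juniper=7 → close Hollowpine (overflow 12)
  26÷4 = 6 each, +1 to first 2
Round 3: Dunmere=17 Fernhollow=21 Ironridge=23 Juniper=13 → close Dunmere (overflow 10)
  17÷3 = 5 each, +1 to first 2
Round 4: Fernhollow=27 Ironridge=29 Juniper=18 → close Fernhollow (overflow 16)
  27÷2 = 13 each, +1 to first 1
Round 5: Ironridge=43 Juniper=31 → close Ironridge (overflow 30)
  43÷1 = 43 each, +1 to first 0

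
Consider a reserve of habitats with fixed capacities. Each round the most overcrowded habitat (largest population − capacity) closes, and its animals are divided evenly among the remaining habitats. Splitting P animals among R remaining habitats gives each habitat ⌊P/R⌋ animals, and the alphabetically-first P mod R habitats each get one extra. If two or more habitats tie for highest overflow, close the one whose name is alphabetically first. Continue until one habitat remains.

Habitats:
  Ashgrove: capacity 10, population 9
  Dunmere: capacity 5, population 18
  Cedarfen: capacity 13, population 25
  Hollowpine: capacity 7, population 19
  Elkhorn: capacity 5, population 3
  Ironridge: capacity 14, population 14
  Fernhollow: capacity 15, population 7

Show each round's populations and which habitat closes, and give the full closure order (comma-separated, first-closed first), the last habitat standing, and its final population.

Round 1: Ashgrove=9 Cedarfen=25 Dunmere=18 Elkhorn=3 Fernhollow=7 Hollowpine=19 Ironridge=14 → close Dunmere (overflow 13)
  18÷6 = 3 each, +1 to first 0
Round 2: Ashgrove=12 Cedarfen=28 Elkhorn=6 Fernhollow=10 Hollowpine=22 Ironridge=17 → close Cedarfen (overflow 15)
  28÷5 = 5 each, +1 to first 3
Round 3: Ashgrove=18 Elkhorn=12 Fernhollow=16 Hollowpine=27 Ironridge=22 → close Hollowpine (overflow 20)
  27÷4 = 6 each, +1 to first 3
Round 4: Ashgrove=25 Elkhorn=19 Fernhollow=23 Ironridge=28 → close Ashgrove (overflow 15)
  25÷3 = 8 each, +1 to first 1
Round 5: Elkhorn=28 Fernhollow=31 Ironridge=36 → close Elkhorn (overflow 23)
  28÷2 = 14 each, +1 to first 0
Round 6: Fernhollow=45 Ironridge=50 → close Ironridge (overflow 36)
  50÷1 = 50 each, +1 to first 0

Closure order: Dunmere, Cedarfen, Hollowpine, Ashgrove, Elkhorn, Ironridge
Last habitat: Fernhollow with 95 animals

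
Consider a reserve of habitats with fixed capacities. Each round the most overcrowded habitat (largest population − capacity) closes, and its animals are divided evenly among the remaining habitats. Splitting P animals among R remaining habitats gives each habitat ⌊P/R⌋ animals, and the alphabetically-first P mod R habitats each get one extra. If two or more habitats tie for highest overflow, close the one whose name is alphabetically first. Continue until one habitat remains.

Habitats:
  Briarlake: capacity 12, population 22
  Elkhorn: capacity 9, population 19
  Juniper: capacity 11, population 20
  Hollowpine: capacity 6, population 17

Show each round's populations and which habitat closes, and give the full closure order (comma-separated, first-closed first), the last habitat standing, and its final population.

Closure order: Hollowpine, Briarlake, Elkhorn
Last habitat: Juniper with 78 animals

Round 1: Briarlake=22 Elkhorn=19 Hollowpine=17 Juniper=20 → close Hollowpine (overflow 11)
  17÷3 = 5 each, +1 to first 2
Round 2: Briarlake=28 Elkhorn=25 Juniper=25 → close Briarlake (overflow 16)
  28÷2 = 14 each, +1 to first 0
Round 3: Elkhorn=39 Juniper=39 → close Elkhorn (overflow 30)
  39÷1 = 39 each, +1 to first 0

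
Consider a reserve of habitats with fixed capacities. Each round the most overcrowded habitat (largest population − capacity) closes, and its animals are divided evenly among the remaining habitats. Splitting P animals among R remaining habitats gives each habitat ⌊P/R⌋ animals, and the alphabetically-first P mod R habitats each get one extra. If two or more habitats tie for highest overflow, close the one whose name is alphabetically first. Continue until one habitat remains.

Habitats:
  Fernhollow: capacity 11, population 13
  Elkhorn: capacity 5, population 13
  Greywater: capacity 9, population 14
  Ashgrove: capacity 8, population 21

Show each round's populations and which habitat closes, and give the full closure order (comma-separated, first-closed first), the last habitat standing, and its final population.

Closure order: Ashgrove, Elkhorn, Greywater
Last habitat: Fernhollow with 61 animals

Round 1: Ashgrove=21 Elkhorn=13 Fernhollow=13 Greywater=14 → close Ashgrove (overflow 13)
  21÷3 = 7 each, +1 to first 0
Round 2: Elkhorn=20 Fernhollow=20 Greywater=21 → close Elkhorn (overflow 15)
  20÷2 = 10 each, +1 to first 0
Round 3: Fernhollow=30 Greywater=31 → close Greywater (overflow 22)
  31÷1 = 31 each, +1 to first 0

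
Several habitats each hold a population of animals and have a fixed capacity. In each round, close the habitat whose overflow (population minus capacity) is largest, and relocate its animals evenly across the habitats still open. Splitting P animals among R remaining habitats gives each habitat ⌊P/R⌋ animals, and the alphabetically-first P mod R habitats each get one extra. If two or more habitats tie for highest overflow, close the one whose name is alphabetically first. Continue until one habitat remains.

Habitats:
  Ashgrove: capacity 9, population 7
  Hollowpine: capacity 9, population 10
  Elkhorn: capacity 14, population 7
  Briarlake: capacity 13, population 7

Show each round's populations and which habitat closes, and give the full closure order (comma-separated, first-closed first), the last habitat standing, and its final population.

Round 1: Ashgrove=7 Briarlake=7 Elkhorn=7 Hollowpine=10 → close Hollowpine (overflow 1)
  10÷3 = 3 each, +1 to first 1
Round 2: Ashgrove=11 Briarlake=10 Elkhorn=10 → close Ashgrove (overflow 2)
  11÷2 = 5 each, +1 to first 1
Round 3: Briarlake=16 Elkhorn=15 → close Briarlake (overflow 3)
  16÷1 = 16 each, +1 to first 0

Closure order: Hollowpine, Ashgrove, Briarlake
Last habitat: Elkhorn with 31 animals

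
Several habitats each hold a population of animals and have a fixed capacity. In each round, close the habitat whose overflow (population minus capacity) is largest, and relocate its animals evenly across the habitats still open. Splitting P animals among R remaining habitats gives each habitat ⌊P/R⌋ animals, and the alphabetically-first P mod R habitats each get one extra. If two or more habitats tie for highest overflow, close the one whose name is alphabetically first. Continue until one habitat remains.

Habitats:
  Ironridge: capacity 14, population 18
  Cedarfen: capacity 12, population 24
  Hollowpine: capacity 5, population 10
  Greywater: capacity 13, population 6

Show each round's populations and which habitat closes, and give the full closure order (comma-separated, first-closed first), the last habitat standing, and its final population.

Round 1: Cedarfen=24 Greywater=6 Hollowpine=10 Ironridge=18 → close Cedarfen (overflow 12)
  24÷3 = 8 each, +1 to first 0
Round 2: Greywater=14 Hollowpine=18 Ironridge=26 → close Hollowpine (overflow 13)
  18÷2 = 9 each, +1 to first 0
Round 3: Greywater=23 Ironridge=35 → close Ironridge (overflow 21)
  35÷1 = 35 each, +1 to first 0

Closure order: Cedarfen, Hollowpine, Ironridge
Last habitat: Greywater with 58 animals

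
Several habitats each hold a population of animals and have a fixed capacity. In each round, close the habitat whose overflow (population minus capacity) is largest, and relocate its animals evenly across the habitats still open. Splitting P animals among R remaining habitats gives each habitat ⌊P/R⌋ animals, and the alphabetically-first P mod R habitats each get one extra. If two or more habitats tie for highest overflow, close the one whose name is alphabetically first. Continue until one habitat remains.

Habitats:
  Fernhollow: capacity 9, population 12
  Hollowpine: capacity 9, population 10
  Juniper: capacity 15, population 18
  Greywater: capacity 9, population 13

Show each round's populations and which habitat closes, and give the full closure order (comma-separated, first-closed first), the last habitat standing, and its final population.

Round 1: Fernhollow=12 Greywater=13 Hollowpine=10 Juniper=18 → close Greywater (overflow 4)
  13÷3 = 4 each, +1 to first 1
Round 2: Fernhollow=17 Hollowpine=14 Juniper=22 → close Fernhollow (overflow 8)
  17÷2 = 8 each, +1 to first 1
Round 3: Hollowpine=23 Juniper=30 → close Juniper (overflow 15)
  30÷1 = 30 each, +1 to first 0

Closure order: Greywater, Fernhollow, Juniper
Last habitat: Hollowpine with 53 animals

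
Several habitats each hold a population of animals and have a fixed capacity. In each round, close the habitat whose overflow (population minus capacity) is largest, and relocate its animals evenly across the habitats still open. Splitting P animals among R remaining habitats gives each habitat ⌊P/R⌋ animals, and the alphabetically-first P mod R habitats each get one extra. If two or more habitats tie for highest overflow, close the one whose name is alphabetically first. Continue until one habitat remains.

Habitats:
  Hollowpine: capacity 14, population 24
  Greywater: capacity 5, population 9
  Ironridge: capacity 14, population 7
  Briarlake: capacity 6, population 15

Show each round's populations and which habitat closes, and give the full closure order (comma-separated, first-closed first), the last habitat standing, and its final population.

Closure order: Hollowpine, Briarlake, Greywater
Last habitat: Ironridge with 55 animals

Round 1: Briarlake=15 Greywater=9 Hollowpine=24 Ironridge=7 → close Hollowpine (overflow 10)
  24÷3 = 8 each, +1 to first 0
Round 2: Briarlake=23 Greywater=17 Ironridge=15 → close Briarlake (overflow 17)
  23÷2 = 11 each, +1 to first 1
Round 3: Greywater=29 Ironridge=26 → close Greywater (overflow 24)
  29÷1 = 29 each, +1 to first 0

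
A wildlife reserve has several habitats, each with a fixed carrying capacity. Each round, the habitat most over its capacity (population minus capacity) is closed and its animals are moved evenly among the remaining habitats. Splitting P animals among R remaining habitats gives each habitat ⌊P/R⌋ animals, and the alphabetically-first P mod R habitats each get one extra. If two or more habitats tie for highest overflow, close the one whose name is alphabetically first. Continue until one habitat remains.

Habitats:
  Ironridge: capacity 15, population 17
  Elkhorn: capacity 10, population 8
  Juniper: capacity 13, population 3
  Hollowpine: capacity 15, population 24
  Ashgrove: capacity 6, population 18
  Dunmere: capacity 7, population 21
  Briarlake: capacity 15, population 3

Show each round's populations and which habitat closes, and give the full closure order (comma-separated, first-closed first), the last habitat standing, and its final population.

Closure order: Dunmere, Ashgrove, Hollowpine, Ironridge, Elkhorn, Briarlake
Last habitat: Juniper with 94 animals

Round 1: Ashgrove=18 Briarlake=3 Dunmere=21 Elkhorn=8 Hollowpine=24 Ironridge=17 Juniper=3 → close Dunmere (overflow 14)
  21÷6 = 3 each, +1 to first 3
Round 2: Ashgrove=22 Briarlake=7 Elkhorn=12 Hollowpine=27 Ironridge=20 Juniper=6 → close Ashgrove (overflow 16)
  22÷5 = 4 each, +1 to first 2
Round 3: Briarlake=12 Elkhorn=17 Hollowpine=31 Ironridge=24 Juniper=10 → close Hollowpine (overflow 16)
  31÷4 = 7 each, +1 to first 3
Round 4: Briarlake=20 Elkhorn=25 Ironridge=32 Juniper=17 → close Ironridge (overflow 17)
  32÷3 = 10 each, +1 to first 2
Round 5: Briarlake=31 Elkhorn=36 Juniper=27 → close Elkhorn (overflow 26)
  36÷2 = 18 each, +1 to first 0
Round 6: Briarlake=49 Juniper=45 → close Briarlake (overflow 34)
  49÷1 = 49 each, +1 to first 0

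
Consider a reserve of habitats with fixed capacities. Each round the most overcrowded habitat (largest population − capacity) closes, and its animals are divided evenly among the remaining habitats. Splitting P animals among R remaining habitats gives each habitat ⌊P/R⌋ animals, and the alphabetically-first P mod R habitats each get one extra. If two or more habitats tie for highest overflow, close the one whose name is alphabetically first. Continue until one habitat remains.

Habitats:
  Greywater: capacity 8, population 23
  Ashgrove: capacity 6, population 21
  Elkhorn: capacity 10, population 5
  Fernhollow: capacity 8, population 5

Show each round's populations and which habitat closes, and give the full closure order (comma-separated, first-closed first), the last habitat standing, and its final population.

Round 1: Ashgrove=21 Elkhorn=5 Fernhollow=5 Greywater=23 → close Ashgrove (overflow 15)
  21÷3 = 7 each, +1 to first 0
Round 2: Elkhorn=12 Fernhollow=12 Greywater=30 → close Greywater (overflow 22)
  30÷2 = 15 each, +1 to first 0
Round 3: Elkhorn=27 Fernhollow=27 → close Fernhollow (overflow 19)
  27÷1 = 27 each, +1 to first 0

Closure order: Ashgrove, Greywater, Fernhollow
Last habitat: Elkhorn with 54 animals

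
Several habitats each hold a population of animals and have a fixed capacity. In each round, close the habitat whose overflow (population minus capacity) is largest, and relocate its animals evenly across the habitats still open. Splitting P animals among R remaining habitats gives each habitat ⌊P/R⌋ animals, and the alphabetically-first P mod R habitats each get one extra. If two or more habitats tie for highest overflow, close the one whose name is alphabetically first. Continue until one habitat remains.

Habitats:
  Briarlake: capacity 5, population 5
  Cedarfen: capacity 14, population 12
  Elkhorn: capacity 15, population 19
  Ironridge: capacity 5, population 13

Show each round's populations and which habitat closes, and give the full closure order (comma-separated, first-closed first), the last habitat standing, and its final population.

Closure order: Ironridge, Elkhorn, Briarlake
Last habitat: Cedarfen with 49 animals

Round 1: Briarlake=5 Cedarfen=12 Elkhorn=19 Ironridge=13 → close Ironridge (overflow 8)
  13÷3 = 4 each, +1 to first 1
Round 2: Briarlake=10 Cedarfen=16 Elkhorn=23 → close Elkhorn (overflow 8)
  23÷2 = 11 each, +1 to first 1
Round 3: Briarlake=22 Cedarfen=27 → close Briarlake (overflow 17)
  22÷1 = 22 each, +1 to first 0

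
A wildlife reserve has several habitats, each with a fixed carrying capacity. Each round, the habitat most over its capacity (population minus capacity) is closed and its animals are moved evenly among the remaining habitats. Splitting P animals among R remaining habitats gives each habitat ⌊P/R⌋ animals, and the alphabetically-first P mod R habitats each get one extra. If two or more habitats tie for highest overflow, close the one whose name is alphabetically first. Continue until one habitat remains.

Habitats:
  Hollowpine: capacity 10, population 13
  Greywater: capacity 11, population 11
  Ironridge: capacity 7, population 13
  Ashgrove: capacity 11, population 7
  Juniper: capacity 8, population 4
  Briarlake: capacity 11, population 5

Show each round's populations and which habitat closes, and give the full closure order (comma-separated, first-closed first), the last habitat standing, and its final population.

Closure order: Ironridge, Hollowpine, Greywater, Ashgrove, Briarlake
Last habitat: Juniper with 53 animals

Round 1: Ashgrove=7 Briarlake=5 Greywater=11 Hollowpine=13 Ironridge=13 Juniper=4 → close Ironridge (overflow 6)
  13÷5 = 2 each, +1 to first 3
Round 2: Ashgrove=10 Briarlake=8 Greywater=14 Hollowpine=15 Juniper=6 → close Hollowpine (overflow 5)
  15÷4 = 3 each, +1 to first 3
Round 3: Ashgrove=14 Briarlake=12 Greywater=18 Juniper=9 → close Greywater (overflow 7)
  18÷3 = 6 each, +1 to first 0
Round 4: Ashgrove=20 Briarlake=18 Juniper=15 → close Ashgrove (overflow 9)
  20÷2 = 10 each, +1 to first 0
Round 5: Briarlake=28 Juniper=25 → close Briarlake (overflow 17)
  28÷1 = 28 each, +1 to first 0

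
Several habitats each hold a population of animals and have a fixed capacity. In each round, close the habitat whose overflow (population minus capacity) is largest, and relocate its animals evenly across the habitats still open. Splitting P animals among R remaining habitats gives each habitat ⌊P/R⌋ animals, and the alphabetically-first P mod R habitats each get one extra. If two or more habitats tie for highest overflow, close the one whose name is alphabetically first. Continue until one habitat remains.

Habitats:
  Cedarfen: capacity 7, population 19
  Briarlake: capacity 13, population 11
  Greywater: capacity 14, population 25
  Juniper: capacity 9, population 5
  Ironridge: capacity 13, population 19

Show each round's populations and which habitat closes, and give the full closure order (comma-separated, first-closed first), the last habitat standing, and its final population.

Round 1: Briarlake=11 Cedarfen=19 Greywater=25 Ironridge=19 Juniper=5 → close Cedarfen (overflow 12)
  19÷4 = 4 each, +1 to first 3
Round 2: Briarlake=16 Greywater=30 Ironridge=24 Juniper=9 → close Greywater (overflow 16)
  30÷3 = 10 each, +1 to first 0
Round 3: Briarlake=26 Ironridge=34 Juniper=19 → close Ironridge (overflow 21)
  34÷2 = 17 each, +1 to first 0
Round 4: Briarlake=43 Juniper=36 → close Briarlake (overflow 30)
  43÷1 = 43 each, +1 to first 0

Closure order: Cedarfen, Greywater, Ironridge, Briarlake
Last habitat: Juniper with 79 animals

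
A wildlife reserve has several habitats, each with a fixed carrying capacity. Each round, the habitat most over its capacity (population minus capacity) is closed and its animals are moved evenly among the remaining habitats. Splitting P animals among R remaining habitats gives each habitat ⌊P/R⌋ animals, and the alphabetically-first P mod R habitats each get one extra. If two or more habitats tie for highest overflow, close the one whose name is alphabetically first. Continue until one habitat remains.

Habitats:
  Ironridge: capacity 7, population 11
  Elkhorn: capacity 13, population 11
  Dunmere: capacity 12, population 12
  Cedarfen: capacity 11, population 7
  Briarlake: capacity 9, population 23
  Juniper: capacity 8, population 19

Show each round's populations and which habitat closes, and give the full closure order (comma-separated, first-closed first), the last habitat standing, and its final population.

Round 1: Briarlake=23 Cedarfen=7 Dunmere=12 Elkhorn=11 Ironridge=11 Juniper=19 → close Briarlake (overflow 14)
  23÷5 = 4 each, +1 to first 3
Round 2: Cedarfen=12 Dunmere=17 Elkhorn=16 Ironridge=15 Juniper=23 → close Juniper (overflow 15)
  23÷4 = 5 each, +1 to first 3
Round 3: Cedarfen=18 Dunmere=23 Elkhorn=22 Ironridge=20 → close Ironridge (overflow 13)
  20÷3 = 6 each, +1 to first 2
Round 4: Cedarfen=25 Dunmere=30 Elkhorn=28 → close Dunmere (overflow 18)
  30÷2 = 15 each, +1 to first 0
Round 5: Cedarfen=40 Elkhorn=43 → close Elkhorn (overflow 30)
  43÷1 = 43 each, +1 to first 0

Closure order: Briarlake, Juniper, Ironridge, Dunmere, Elkhorn
Last habitat: Cedarfen with 83 animals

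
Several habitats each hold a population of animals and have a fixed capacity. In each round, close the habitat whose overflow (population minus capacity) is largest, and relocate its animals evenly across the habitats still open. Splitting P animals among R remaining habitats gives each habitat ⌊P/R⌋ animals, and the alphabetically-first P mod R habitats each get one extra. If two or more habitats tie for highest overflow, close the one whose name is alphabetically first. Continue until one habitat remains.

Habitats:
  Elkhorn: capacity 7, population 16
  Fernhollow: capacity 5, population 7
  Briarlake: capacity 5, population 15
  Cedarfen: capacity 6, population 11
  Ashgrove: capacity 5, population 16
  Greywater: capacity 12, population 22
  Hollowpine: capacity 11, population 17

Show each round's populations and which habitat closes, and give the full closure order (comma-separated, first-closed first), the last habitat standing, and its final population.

Round 1: Ashgrove=16 Briarlake=15 Cedarfen=11 Elkhorn=16 Fernhollow=7 Greywater=22 Hollowpine=17 → close Ashgrove (overflow 11)
  16÷6 = 2 each, +1 to first 4
Round 2: Briarlake=18 Cedarfen=14 Elkhorn=19 Fernhollow=10 Greywater=24 Hollowpine=19 → close Briarlake (overflow 13)
  18÷5 = 3 each, +1 to first 3
Round 3: Cedarfen=18 Elkhorn=23 Fernhollow=14 Greywater=27 Hollowpine=22 → close Elkhorn (overflow 16)
  23÷4 = 5 each, +1 to first 3
Round 4: Cedarfen=24 Fernhollow=20 Greywater=33 Hollowpine=27 → close Greywater (overflow 21)
  33÷3 = 11 each, +1 to first 0
Round 5: Cedarfen=35 Fernhollow=31 Hollowpine=38 → close Cedarfen (overflow 29)
  35÷2 = 17 each, +1 to first 1
Round 6: Fernhollow=49 Hollowpine=55 → close Fernhollow (overflow 44)
  49÷1 = 49 each, +1 to first 0

Closure order: Ashgrove, Briarlake, Elkhorn, Greywater, Cedarfen, Fernhollow
Last habitat: Hollowpine with 104 animals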